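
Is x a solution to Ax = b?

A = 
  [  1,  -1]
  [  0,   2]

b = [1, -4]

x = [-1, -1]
No

Ax = [0, -2] ≠ b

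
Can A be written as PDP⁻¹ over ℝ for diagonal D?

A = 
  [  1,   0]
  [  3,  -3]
Yes

tr(A) = -2, det(A) = -3
Characteristic polynomial: λ² - tr(A)λ + det(A) = λ² + 2λ - 3
λ² + 2λ - 3 = (λ + 3)(λ - 1)
Eigenvalues: 1, -3
λ=-3: alg. mult. = 1, geom. mult. = 2 - rank(A - (-3)I) = 2 - 1 = 1
λ=1: alg. mult. = 1, geom. mult. = 2 - rank(A - (1)I) = 2 - 1 = 1
Sum of geometric multiplicities equals n, so A has n independent eigenvectors.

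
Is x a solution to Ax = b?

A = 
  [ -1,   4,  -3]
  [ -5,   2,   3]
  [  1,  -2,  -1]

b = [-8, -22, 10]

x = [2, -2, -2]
No

Ax = [-4, -20, 8] ≠ b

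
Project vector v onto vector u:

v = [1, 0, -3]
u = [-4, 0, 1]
proj_u(v) = [28/17, 0, -7/17]

v·u = (1)(-4) + (0)(0) + (-3)(1) = -7
u·u = (-4)² + (0)² + (1)² = 17
proj_u(v) = (v·u / u·u) × u = (-7/17) × u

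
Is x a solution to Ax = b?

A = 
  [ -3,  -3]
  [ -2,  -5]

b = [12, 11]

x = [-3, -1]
Yes

Ax = [12, 11] = b ✓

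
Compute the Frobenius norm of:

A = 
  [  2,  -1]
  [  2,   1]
||A||_F = 3.162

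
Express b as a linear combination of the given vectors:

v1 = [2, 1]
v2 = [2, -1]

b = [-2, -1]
c1 = -1, c2 = 0

b = -1·v1 + 0·v2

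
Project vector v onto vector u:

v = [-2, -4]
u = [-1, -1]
proj_u(v) = [-3, -3]

v·u = (-2)(-1) + (-4)(-1) = 6
u·u = (-1)² + (-1)² = 2
proj_u(v) = (v·u / u·u) × u = (6/2) × u = (3) × u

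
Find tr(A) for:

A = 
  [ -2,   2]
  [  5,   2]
0

tr(A) = -2 + 2 = 0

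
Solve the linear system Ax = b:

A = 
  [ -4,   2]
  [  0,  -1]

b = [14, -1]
Row reduce the augmented matrix [A|b]:
(already in echelon form)
REF = 
  [ -4,   2,  14]
  [  0,  -1,  -1]

Back-substitution:
x₂ = (-1) / (-1) = 1
x₁ = (14 - (2)(1)) / (-4) = -3

x = [-3, 1]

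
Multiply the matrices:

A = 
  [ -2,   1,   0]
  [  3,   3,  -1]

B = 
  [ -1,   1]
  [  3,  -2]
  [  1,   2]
A is 2×3 and B is 3×2, so AB is 2×2. Each entry is (row of A)·(column of B):
AB[1,1] = (-2)(-1) + (1)(3) + (0)(1) = 5
AB[1,2] = (-2)(1) + (1)(-2) + (0)(2) = -4
AB[2,1] = (3)(-1) + (3)(3) + (-1)(1) = 5
AB[2,2] = (3)(1) + (3)(-2) + (-1)(2) = -5

AB = 
  [  5,  -4]
  [  5,  -5]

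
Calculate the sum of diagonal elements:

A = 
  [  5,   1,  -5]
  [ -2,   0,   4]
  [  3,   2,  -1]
4

tr(A) = 5 + 0 + -1 = 4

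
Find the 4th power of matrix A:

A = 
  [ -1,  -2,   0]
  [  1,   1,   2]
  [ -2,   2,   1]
A^4 = 
  [ -7, -32, -16]
  [  0,  41,  48]
  [-24,  64,  49]

A² = A·A:
A²[1,1] = (-1)(-1) + (-2)(1) + (0)(-2) = -1
A²[1,2] = (-1)(-2) + (-2)(1) + (0)(2) = 0
A²[1,3] = (-1)(0) + (-2)(2) + (0)(1) = -4
A²[2,1] = (1)(-1) + (1)(1) + (2)(-2) = -4
A²[2,2] = (1)(-2) + (1)(1) + (2)(2) = 3
A²[2,3] = (1)(0) + (1)(2) + (2)(1) = 4
A²[3,1] = (-2)(-1) + (2)(1) + (1)(-2) = 2
A²[3,2] = (-2)(-2) + (2)(1) + (1)(2) = 8
A²[3,3] = (-2)(0) + (2)(2) + (1)(1) = 5
A² = 
  [ -1,   0,  -4]
  [ -4,   3,   4]
  [  2,   8,   5]

A^3 = A^2·A:
A^3[1,1] = (-1)(-1) + (0)(1) + (-4)(-2) = 9
A^3[1,2] = (-1)(-2) + (0)(1) + (-4)(2) = -6
A^3[1,3] = (-1)(0) + (0)(2) + (-4)(1) = -4
A^3[2,1] = (-4)(-1) + (3)(1) + (4)(-2) = -1
A^3[2,2] = (-4)(-2) + (3)(1) + (4)(2) = 19
A^3[2,3] = (-4)(0) + (3)(2) + (4)(1) = 10
A^3[3,1] = (2)(-1) + (8)(1) + (5)(-2) = -4
A^3[3,2] = (2)(-2) + (8)(1) + (5)(2) = 14
A^3[3,3] = (2)(0) + (8)(2) + (5)(1) = 21
A^3 = 
  [  9,  -6,  -4]
  [ -1,  19,  10]
  [ -4,  14,  21]

A^4 = A^3·A:
A^4[1,1] = (9)(-1) + (-6)(1) + (-4)(-2) = -7
A^4[1,2] = (9)(-2) + (-6)(1) + (-4)(2) = -32
A^4[1,3] = (9)(0) + (-6)(2) + (-4)(1) = -16
A^4[2,1] = (-1)(-1) + (19)(1) + (10)(-2) = 0
A^4[2,2] = (-1)(-2) + (19)(1) + (10)(2) = 41
A^4[2,3] = (-1)(0) + (19)(2) + (10)(1) = 48
A^4[3,1] = (-4)(-1) + (14)(1) + (21)(-2) = -24
A^4[3,2] = (-4)(-2) + (14)(1) + (21)(2) = 64
A^4[3,3] = (-4)(0) + (14)(2) + (21)(1) = 49
A^4 = 
  [ -7, -32, -16]
  [  0,  41,  48]
  [-24,  64,  49]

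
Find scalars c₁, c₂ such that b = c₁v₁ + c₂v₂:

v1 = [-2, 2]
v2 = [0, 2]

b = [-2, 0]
c1 = 1, c2 = -1

b = 1·v1 + -1·v2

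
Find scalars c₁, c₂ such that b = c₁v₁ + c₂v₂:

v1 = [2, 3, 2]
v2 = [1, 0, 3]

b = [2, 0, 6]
c1 = 0, c2 = 2

b = 0·v1 + 2·v2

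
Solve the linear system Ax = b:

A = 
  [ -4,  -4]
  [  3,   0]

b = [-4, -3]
x = [-1, 2]

Row reduce the augmented matrix [A|b]:
R2 → R2 + (3/4)·R1
REF = 
  [ -4,  -4,  -4]
  [  0,  -3,  -6]

Back-substitution:
x₂ = (-6) / (-3) = 2
x₁ = (-4 - (-4)(2)) / (-4) = -1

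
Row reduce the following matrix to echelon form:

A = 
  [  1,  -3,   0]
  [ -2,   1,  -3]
Row operations:
R2 → R2 + (2)·R1

Resulting echelon form:
REF = 
  [  1,  -3,   0]
  [  0,  -5,  -3]

Rank = 2 (number of non-zero pivot rows).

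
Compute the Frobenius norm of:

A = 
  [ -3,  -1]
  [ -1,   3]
||A||_F = 4.472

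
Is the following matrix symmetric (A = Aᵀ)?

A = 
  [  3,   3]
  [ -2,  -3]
No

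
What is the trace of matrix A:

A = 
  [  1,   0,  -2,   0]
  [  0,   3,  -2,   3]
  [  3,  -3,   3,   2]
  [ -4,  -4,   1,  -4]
3

tr(A) = 1 + 3 + 3 + -4 = 3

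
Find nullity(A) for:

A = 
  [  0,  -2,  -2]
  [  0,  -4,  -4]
nullity(A) = 2

Row reduce:
R2 → R2 - (2)·R1
REF = 
  [  0,  -2,  -2]
  [  0,   0,   0]
Pivot columns: 2 → 1 pivot.
rank(A) = 1, so nullity(A) = 3 - 1 = 2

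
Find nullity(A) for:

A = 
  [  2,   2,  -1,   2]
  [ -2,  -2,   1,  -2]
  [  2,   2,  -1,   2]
nullity(A) = 3

Row reduce:
R2 → R2 + (1)·R1
R3 → R3 - (1)·R1
REF = 
  [  2,   2,  -1,   2]
  [  0,   0,   0,   0]
  [  0,   0,   0,   0]
Pivot columns: 1 → 1 pivot.
rank(A) = 1, so nullity(A) = 4 - 1 = 3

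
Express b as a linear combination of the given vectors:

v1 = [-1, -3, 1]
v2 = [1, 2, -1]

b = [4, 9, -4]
c1 = -1, c2 = 3

b = -1·v1 + 3·v2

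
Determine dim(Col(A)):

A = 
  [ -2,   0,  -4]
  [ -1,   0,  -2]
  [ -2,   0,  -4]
dim(Col(A)) = 1

Row reduce:
R2 → R2 - (1/2)·R1
R3 → R3 - (1)·R1
REF = 
  [ -2,   0,  -4]
  [  0,   0,   0]
  [  0,   0,   0]
Pivot columns: 1 → 1 pivot.
dim(Col(A)) = number of pivot columns = 1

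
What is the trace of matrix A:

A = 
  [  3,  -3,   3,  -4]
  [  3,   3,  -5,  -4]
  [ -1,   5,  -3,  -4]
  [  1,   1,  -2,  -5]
-2

tr(A) = 3 + 3 + -3 + -5 = -2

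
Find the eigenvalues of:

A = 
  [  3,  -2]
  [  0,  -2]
λ = 3, -2

tr(A) = 1, det(A) = -6
Characteristic polynomial: λ² - tr(A)λ + det(A) = λ² - λ - 6
λ² - λ - 6 = (λ + 2)(λ - 3)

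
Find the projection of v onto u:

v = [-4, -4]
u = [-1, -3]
v·u = (-4)(-1) + (-4)(-3) = 16
u·u = (-1)² + (-3)² = 10
proj_u(v) = (v·u / u·u) × u = (16/10) × u = (8/5) × u

proj_u(v) = [-8/5, -24/5]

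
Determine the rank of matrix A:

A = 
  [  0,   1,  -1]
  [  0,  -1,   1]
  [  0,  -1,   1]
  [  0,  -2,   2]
rank(A) = 1

Row reduce:
R2 → R2 + (1)·R1
R3 → R3 + (1)·R1
R4 → R4 + (2)·R1
REF = 
  [  0,   1,  -1]
  [  0,   0,   0]
  [  0,   0,   0]
  [  0,   0,   0]
Pivot columns: 2 → 1 pivot.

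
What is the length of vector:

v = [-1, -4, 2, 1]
4.69

||v||₂ = √((-1)² + (-4)² + (2)² + (1)²) = √22 = 4.69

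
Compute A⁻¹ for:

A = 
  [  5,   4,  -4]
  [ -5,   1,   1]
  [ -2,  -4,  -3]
det(A) = (5)·((1)(-3) - (1)(-4)) - (4)·((-5)(-3) - (1)(-2)) + (-4)·((-5)(-4) - (1)(-2))
  = (5)(1) - (4)(17) + (-4)(22)
  = -151
det(A) = -151 ≠ 0, so A is invertible.

Cofactors Cᵢⱼ = (-1)ⁱ⁺ʲ·Mᵢⱼ:
C = 
  [  1, -17,  22]
  [ 28, -23,  12]
  [  8,  15,  25]

adj(A) = Cᵀ:
adj(A) = 
  [  1,  28,   8]
  [-17, -23,  15]
  [ 22,  12,  25]

A⁻¹ = (-1/151) · adj(A):
A⁻¹ = 
  [ -1/151, -28/151,  -8/151]
  [ 17/151,  23/151, -15/151]
  [-22/151, -12/151, -25/151]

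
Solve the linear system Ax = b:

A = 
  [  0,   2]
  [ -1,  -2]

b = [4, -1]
x = [-3, 2]

Row reduce the augmented matrix [A|b]:
Swap R1 ↔ R2
REF = 
  [ -1,  -2,  -1]
  [  0,   2,   4]

Back-substitution:
x₂ = 4 / 2 = 2
x₁ = (-1 - (-2)(2)) / (-1) = -3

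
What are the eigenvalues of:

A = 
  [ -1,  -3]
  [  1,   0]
tr(A) = -1, det(A) = 3
Characteristic polynomial: λ² - tr(A)λ + det(A) = λ² + λ + 3
λ² + λ + 3 = 0  ⇒  λ = (-1 ± √((1)² - 4·(3)))/2 = (-1 ± √(-11))/2
  = (-1 + i√11)/2,  (-1 - i√11)/2

λ = (-1 + i√11)/2, (-1 - i√11)/2  (≈ -0.5 + 1.658i, -0.5 - 1.658i)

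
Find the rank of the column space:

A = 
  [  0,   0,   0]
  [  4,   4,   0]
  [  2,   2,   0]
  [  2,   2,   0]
Row reduce:
Swap R1 ↔ R2
R3 → R3 - (1/2)·R1
R4 → R4 - (1/2)·R1
REF = 
  [  4,   4,   0]
  [  0,   0,   0]
  [  0,   0,   0]
  [  0,   0,   0]
Pivot columns: 1 → 1 pivot.
dim(Col(A)) = number of pivot columns = 1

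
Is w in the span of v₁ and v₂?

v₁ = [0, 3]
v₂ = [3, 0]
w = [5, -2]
Yes

Form the augmented matrix and row-reduce:
[v₁|v₂|w] = 
  [  0,   3,   5]
  [  3,   0,  -2]
Swap R1 ↔ R2
REF = 
  [  3,   0,  -2]
  [  0,   3,   5]

No row of the form [0 0 | nonzero], so the system is consistent. Back-substitution gives c₁ = -2/3, c₂ = 5/3: w = (-2/3)·v₁ + (5/3)·v₂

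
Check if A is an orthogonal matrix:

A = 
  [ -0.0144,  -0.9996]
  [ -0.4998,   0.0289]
No

AᵀA = 
  [  0.2500,   0]
  [  0,   1]
≠ I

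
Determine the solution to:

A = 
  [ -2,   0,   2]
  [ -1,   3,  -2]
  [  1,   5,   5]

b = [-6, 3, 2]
Row reduce the augmented matrix [A|b]:
R2 → R2 - (1/2)·R1
R3 → R3 + (1/2)·R1
R3 → R3 - (5/3)·R2
REF = 
  [ -2,   0,   2,  -6]
  [  0,   3,  -3,   6]
  [  0,   0,  11, -11]

Back-substitution:
x₃ = (-11) / 11 = -1
x₂ = (6 - (-3)(-1)) / 3 = 1
x₁ = (-6 - (0)(1) - (2)(-1)) / (-2) = 2

x = [2, 1, -1]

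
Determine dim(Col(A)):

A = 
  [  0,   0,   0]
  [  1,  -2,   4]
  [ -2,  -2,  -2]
Row reduce:
Swap R1 ↔ R2
R3 → R3 + (2)·R1
Swap R2 ↔ R3
REF = 
  [  1,  -2,   4]
  [  0,  -6,   6]
  [  0,   0,   0]
Pivot columns: 1, 2 → 2 pivots.
dim(Col(A)) = number of pivot columns = 2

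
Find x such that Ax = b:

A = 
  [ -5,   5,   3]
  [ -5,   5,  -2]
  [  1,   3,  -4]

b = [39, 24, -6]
x = [-3, 3, 3]

Row reduce the augmented matrix [A|b]:
R2 → R2 - (1)·R1
R3 → R3 + (1/5)·R1
Swap R2 ↔ R3
REF = 
  [   -5,     5,     3,    39]
  [    0,     4, -17/5,   9/5]
  [    0,     0,    -5,   -15]

Back-substitution:
x₃ = (-15) / (-5) = 3
x₂ = (9/5 - (-17/5)(3)) / 4 = 3
x₁ = (39 - (5)(3) - (3)(3)) / (-5) = -3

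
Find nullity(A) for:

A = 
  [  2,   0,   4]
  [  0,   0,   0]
nullity(A) = 2

Row reduce:
(no row operations needed)
REF = 
  [  2,   0,   4]
  [  0,   0,   0]
Pivot columns: 1 → 1 pivot.
rank(A) = 1, so nullity(A) = 3 - 1 = 2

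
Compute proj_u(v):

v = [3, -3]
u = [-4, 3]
v·u = (3)(-4) + (-3)(3) = -21
u·u = (-4)² + (3)² = 25
proj_u(v) = (v·u / u·u) × u = (-21/25) × u

proj_u(v) = [84/25, -63/25]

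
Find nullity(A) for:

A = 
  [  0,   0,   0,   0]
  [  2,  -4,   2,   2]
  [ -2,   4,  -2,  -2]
nullity(A) = 3

Row reduce:
Swap R1 ↔ R2
R3 → R3 + (1)·R1
REF = 
  [  2,  -4,   2,   2]
  [  0,   0,   0,   0]
  [  0,   0,   0,   0]
Pivot columns: 1 → 1 pivot.
rank(A) = 1, so nullity(A) = 4 - 1 = 3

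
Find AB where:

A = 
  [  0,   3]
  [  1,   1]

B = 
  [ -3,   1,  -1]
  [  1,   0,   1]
A is 2×2 and B is 2×3, so AB is 2×3. Each entry is (row of A)·(column of B):
AB[1,1] = (0)(-3) + (3)(1) = 3
AB[1,2] = (0)(1) + (3)(0) = 0
AB[1,3] = (0)(-1) + (3)(1) = 3
AB[2,1] = (1)(-3) + (1)(1) = -2
AB[2,2] = (1)(1) + (1)(0) = 1
AB[2,3] = (1)(-1) + (1)(1) = 0

AB = 
  [  3,   0,   3]
  [ -2,   1,   0]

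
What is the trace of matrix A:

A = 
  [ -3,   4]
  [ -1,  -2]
-5

tr(A) = -3 + -2 = -5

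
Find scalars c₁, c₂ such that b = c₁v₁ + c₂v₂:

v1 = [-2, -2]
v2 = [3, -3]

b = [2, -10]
c1 = 2, c2 = 2

b = 2·v1 + 2·v2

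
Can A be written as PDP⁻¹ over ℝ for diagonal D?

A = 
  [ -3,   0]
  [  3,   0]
Yes

tr(A) = -3, det(A) = 0
Characteristic polynomial: λ² - tr(A)λ + det(A) = λ² + 3λ
λ² + 3λ = λ(λ + 3)
Eigenvalues: 0, -3
λ=-3: alg. mult. = 1, geom. mult. = 2 - rank(A - (-3)I) = 2 - 1 = 1
λ=0: alg. mult. = 1, geom. mult. = 2 - rank(A - (0)I) = 2 - 1 = 1
Sum of geometric multiplicities equals n, so A has n independent eigenvectors.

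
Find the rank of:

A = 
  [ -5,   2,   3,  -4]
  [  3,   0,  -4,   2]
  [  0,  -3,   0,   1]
Row reduce:
R2 → R2 + (3/5)·R1
R3 → R3 + (5/2)·R2
REF = 
  [   -5,     2,     3,    -4]
  [    0,   6/5, -11/5,  -2/5]
  [    0,     0, -11/2,     0]
Pivot columns: 1, 2, 3 → 3 pivots.

rank(A) = 3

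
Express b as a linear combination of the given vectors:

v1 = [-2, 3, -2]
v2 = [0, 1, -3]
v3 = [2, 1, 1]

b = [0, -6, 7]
c1 = -1, c2 = -2, c3 = -1

b = -1·v1 + -2·v2 + -1·v3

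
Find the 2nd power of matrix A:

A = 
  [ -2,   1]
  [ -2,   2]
A² = A·A:
A²[1,1] = (-2)(-2) + (1)(-2) = 2
A²[1,2] = (-2)(1) + (1)(2) = 0
A²[2,1] = (-2)(-2) + (2)(-2) = 0
A²[2,2] = (-2)(1) + (2)(2) = 2
A² = 
  [  2,   0]
  [  0,   2]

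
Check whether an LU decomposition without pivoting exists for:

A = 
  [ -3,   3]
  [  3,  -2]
Yes.
A[1,1] = -3 ≠ 0, so Gaussian elimination proceeds without a row swap: multiplier ℓ₂₁ = (3)/(-3) = -1, and U[2,2] = -2 - (-1)(3) = 1.
L = 
  [  1,   0]
  [ -1,   1]
U = 
  [ -3,   3]
  [  0,   1]
Check row 2 of LU: [(-1)(-3), (-1)(3) + 1] = [3, -2] = row 2 of A ✓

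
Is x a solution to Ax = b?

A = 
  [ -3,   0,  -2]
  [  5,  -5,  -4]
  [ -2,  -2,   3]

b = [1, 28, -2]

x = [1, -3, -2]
Yes

Ax = [1, 28, -2] = b ✓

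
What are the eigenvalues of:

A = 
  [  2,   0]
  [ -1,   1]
tr(A) = 3, det(A) = 2
Characteristic polynomial: λ² - tr(A)λ + det(A) = λ² - 3λ + 2
λ² - 3λ + 2 = (λ - 1)(λ - 2)

λ = 2, 1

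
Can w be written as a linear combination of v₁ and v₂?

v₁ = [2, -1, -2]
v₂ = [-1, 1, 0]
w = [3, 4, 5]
No

Form the augmented matrix and row-reduce:
[v₁|v₂|w] = 
  [  2,  -1,   3]
  [ -1,   1,   4]
  [ -2,   0,   5]
R2 → R2 + (1/2)·R1
R3 → R3 + (1)·R1
R3 → R3 + (2)·R2
REF = 
  [   2,   -1,    3]
  [   0,  1/2, 11/2]
  [   0,    0,   19]

Row 3 reads [0 0 | 19], i.e. 0 = 19, so the system is inconsistent and w ∉ span{v₁, v₂}.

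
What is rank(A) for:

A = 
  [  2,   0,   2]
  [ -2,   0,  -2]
Row reduce:
R2 → R2 + (1)·R1
REF = 
  [  2,   0,   2]
  [  0,   0,   0]
Pivot columns: 1 → 1 pivot.

rank(A) = 1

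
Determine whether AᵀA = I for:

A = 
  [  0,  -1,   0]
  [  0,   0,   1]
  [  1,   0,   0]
Yes

AᵀA = 
  [  1,   0,   0]
  [  0,   1,   0]
  [  0,   0,   1]
= I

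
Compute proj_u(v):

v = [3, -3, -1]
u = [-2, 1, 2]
v·u = (3)(-2) + (-3)(1) + (-1)(2) = -11
u·u = (-2)² + (1)² + (2)² = 9
proj_u(v) = (v·u / u·u) × u = (-11/9) × u

proj_u(v) = [22/9, -11/9, -22/9]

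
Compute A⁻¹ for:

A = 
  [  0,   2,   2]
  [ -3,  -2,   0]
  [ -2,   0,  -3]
det(A) = (0)·((-2)(-3) - (0)(0)) - (2)·((-3)(-3) - (0)(-2)) + (2)·((-3)(0) - (-2)(-2))
  = (0)(6) - (2)(9) + (2)(-4)
  = -26
det(A) = -26 ≠ 0, so A is invertible.

Cofactors Cᵢⱼ = (-1)ⁱ⁺ʲ·Mᵢⱼ:
C = 
  [  6,  -9,  -4]
  [  6,   4,  -4]
  [  4,  -6,   6]

adj(A) = Cᵀ:
adj(A) = 
  [  6,   6,   4]
  [ -9,   4,  -6]
  [ -4,  -4,   6]

A⁻¹ = (-1/26) · adj(A):
A⁻¹ = 
  [-3/13, -3/13, -2/13]
  [ 9/26, -2/13,  3/13]
  [ 2/13,  2/13, -3/13]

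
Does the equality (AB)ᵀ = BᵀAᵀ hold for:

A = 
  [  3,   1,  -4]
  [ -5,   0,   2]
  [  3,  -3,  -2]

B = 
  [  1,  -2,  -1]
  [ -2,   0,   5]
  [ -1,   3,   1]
Yes

(AB)ᵀ = 
  [  5,  -7,  11]
  [-18,  16, -12]
  [ -2,   7, -20]

BᵀAᵀ = 
  [  5,  -7,  11]
  [-18,  16, -12]
  [ -2,   7, -20]

Both sides are equal — this is the standard identity (AB)ᵀ = BᵀAᵀ, which holds for all A, B.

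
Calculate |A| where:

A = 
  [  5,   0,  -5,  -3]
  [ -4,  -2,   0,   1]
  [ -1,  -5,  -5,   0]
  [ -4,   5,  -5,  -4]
Cofactor expansion along row 1: det(A) = a₁₁M₁₁ - a₁₂M₁₂ + a₁₃M₁₃ - a₁₄M₁₄

M₁₁ = det[[-2, 0, 1]; [-5, -5, 0]; [5, -5, -4]]
  = (-2)·((-5)(-4) - (0)(-5)) - (0)·((-5)(-4) - (0)(5)) + (1)·((-5)(-5) - (-5)(5))
  = (-2)(20) - (0)(20) + (1)(50)
  = 10
M₁₂ = det[[-4, 0, 1]; [-1, -5, 0]; [-4, -5, -4]]
  = (-4)·((-5)(-4) - (0)(-5)) - (0)·((-1)(-4) - (0)(-4)) + (1)·((-1)(-5) - (-5)(-4))
  = (-4)(20) - (0)(4) + (1)(-15)
  = -95
M₁₃ = det[[-4, -2, 1]; [-1, -5, 0]; [-4, 5, -4]]
  = (-4)·((-5)(-4) - (0)(5)) - (-2)·((-1)(-4) - (0)(-4)) + (1)·((-1)(5) - (-5)(-4))
  = (-4)(20) - (-2)(4) + (1)(-25)
  = -97
M₁₄ = det[[-4, -2, 0]; [-1, -5, -5]; [-4, 5, -5]]
  = (-4)·((-5)(-5) - (-5)(5)) - (-2)·((-1)(-5) - (-5)(-4)) + (0)·((-1)(5) - (-5)(-4))
  = (-4)(50) - (-2)(-15) + (0)(-25)
  = -230

det(A) = (5)(10) - (0)(-95) + (-5)(-97) - (-3)(-230) = -155

det(A) = -155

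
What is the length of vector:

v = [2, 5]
5.385

||v||₂ = √((2)² + (5)²) = √29 = 5.385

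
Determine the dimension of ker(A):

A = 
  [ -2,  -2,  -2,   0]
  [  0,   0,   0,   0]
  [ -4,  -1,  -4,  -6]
nullity(A) = 2

Row reduce:
R3 → R3 - (2)·R1
Swap R2 ↔ R3
REF = 
  [ -2,  -2,  -2,   0]
  [  0,   3,   0,  -6]
  [  0,   0,   0,   0]
Pivot columns: 1, 2 → 2 pivots.
rank(A) = 2, so nullity(A) = 4 - 2 = 2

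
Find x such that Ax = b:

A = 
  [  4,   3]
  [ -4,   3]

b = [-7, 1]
x = [-1, -1]

Row reduce the augmented matrix [A|b]:
R2 → R2 + (1)·R1
REF = 
  [  4,   3,  -7]
  [  0,   6,  -6]

Back-substitution:
x₂ = (-6) / 6 = -1
x₁ = (-7 - (3)(-1)) / 4 = -1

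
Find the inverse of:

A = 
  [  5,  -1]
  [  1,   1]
det(A) = (5)(1) - (-1)(1) = 6
For a 2×2 matrix, A⁻¹ = (1/det(A)) · [[d, -b], [-c, a]]
    = (1/6) · [[1, 1], [-1, 5]]

A⁻¹ = 
  [ 1/6,  1/6]
  [-1/6,  5/6]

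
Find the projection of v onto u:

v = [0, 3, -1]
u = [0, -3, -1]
v·u = (0)(0) + (3)(-3) + (-1)(-1) = -8
u·u = (0)² + (-3)² + (-1)² = 10
proj_u(v) = (v·u / u·u) × u = (-8/10) × u = (-4/5) × u

proj_u(v) = [0, 12/5, 4/5]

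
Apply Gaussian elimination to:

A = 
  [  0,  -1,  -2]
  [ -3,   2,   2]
Row operations:
Swap R1 ↔ R2

Resulting echelon form:
REF = 
  [ -3,   2,   2]
  [  0,  -1,  -2]

Rank = 2 (number of non-zero pivot rows).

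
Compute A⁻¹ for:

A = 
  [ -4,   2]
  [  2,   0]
det(A) = (-4)(0) - (2)(2) = -4
For a 2×2 matrix, A⁻¹ = (1/det(A)) · [[d, -b], [-c, a]]
    = (-1/4) · [[0, -2], [-2, -4]]

A⁻¹ = 
  [  0, 1/2]
  [1/2,   1]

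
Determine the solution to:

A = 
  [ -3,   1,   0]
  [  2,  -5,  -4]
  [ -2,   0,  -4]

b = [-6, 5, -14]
x = [1, -3, 3]

Row reduce the augmented matrix [A|b]:
R2 → R2 + (2/3)·R1
R3 → R3 - (2/3)·R1
R3 → R3 - (2/13)·R2
REF = 
  [     -3,       1,       0,      -6]
  [      0,   -13/3,      -4,       1]
  [      0,       0,  -44/13, -132/13]

Back-substitution:
x₃ = (-132/13) / (-44/13) = 3
x₂ = (1 - (-4)(3)) / (-13/3) = -3
x₁ = (-6 - (1)(-3) - (0)(3)) / (-3) = 1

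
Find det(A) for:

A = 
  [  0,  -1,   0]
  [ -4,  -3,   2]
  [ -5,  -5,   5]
Cofactor expansion along row 1:
det(A) = (0)·((-3)(5) - (2)(-5)) - (-1)·((-4)(5) - (2)(-5)) + (0)·((-4)(-5) - (-3)(-5))
  = (0)(-5) - (-1)(-10) + (0)(5)
  = -10

det(A) = -10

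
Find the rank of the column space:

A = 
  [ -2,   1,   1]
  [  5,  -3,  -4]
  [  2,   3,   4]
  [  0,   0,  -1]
Row reduce:
R2 → R2 + (5/2)·R1
R3 → R3 + (1)·R1
R3 → R3 + (8)·R2
R4 → R4 - (1/7)·R3
REF = 
  [  -2,    1,    1]
  [   0, -1/2, -3/2]
  [   0,    0,   -7]
  [   0,    0,    0]
Pivot columns: 1, 2, 3 → 3 pivots.
dim(Col(A)) = number of pivot columns = 3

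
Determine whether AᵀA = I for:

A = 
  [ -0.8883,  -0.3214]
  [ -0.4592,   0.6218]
No

AᵀA = 
  [  0.9999,   0]
  [  0,   0.4899]
≠ I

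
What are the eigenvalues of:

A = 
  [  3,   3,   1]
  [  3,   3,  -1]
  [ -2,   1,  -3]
Characteristic polynomial: det(λI - A) = λ³ - 3λ² - 15λ - 18
Testing integer divisors of the constant term: p(6) = 0, so (λ - 6) is a factor:
p(λ) = (λ - 6)(λ² + 3λ + 3)
λ² + 3λ + 3 = 0  ⇒  λ = (-3 ± √((3)² - 4·(3)))/2 = (-3 ± √(-3))/2
  = (-3 + i√3)/2,  (-3 - i√3)/2

λ = 6, (-3 + i√3)/2, (-3 - i√3)/2  (≈ 6, -1.5 + 0.866i, -1.5 - 0.866i)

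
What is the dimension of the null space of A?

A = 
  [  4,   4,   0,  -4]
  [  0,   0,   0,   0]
nullity(A) = 3

Row reduce:
(no row operations needed)
REF = 
  [  4,   4,   0,  -4]
  [  0,   0,   0,   0]
Pivot columns: 1 → 1 pivot.
rank(A) = 1, so nullity(A) = 4 - 1 = 3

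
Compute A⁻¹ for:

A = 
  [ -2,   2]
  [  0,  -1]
det(A) = (-2)(-1) - (2)(0) = 2
For a 2×2 matrix, A⁻¹ = (1/det(A)) · [[d, -b], [-c, a]]
    = (1/2) · [[-1, -2], [0, -2]]

A⁻¹ = 
  [-1/2,   -1]
  [   0,   -1]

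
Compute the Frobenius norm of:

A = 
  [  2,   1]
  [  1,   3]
||A||_F = 3.873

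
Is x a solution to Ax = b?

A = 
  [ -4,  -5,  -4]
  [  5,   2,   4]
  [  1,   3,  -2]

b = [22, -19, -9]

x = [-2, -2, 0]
No

Ax = [18, -14, -8] ≠ b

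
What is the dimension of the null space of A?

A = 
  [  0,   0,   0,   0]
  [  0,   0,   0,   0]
nullity(A) = 4

Row reduce:
(no row operations needed)
REF = 
  [  0,   0,   0,   0]
  [  0,   0,   0,   0]
Pivot columns: none → 0 pivots.
rank(A) = 0, so nullity(A) = 4 - 0 = 4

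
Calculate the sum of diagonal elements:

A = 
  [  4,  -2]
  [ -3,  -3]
1

tr(A) = 4 + -3 = 1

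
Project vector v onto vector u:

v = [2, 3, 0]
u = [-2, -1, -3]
v·u = (2)(-2) + (3)(-1) + (0)(-3) = -7
u·u = (-2)² + (-1)² + (-3)² = 14
proj_u(v) = (v·u / u·u) × u = (-7/14) × u = (-1/2) × u

proj_u(v) = [1, 1/2, 3/2]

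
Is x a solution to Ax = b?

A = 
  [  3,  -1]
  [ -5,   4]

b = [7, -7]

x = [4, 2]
No

Ax = [10, -12] ≠ b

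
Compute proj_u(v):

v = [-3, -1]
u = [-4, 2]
v·u = (-3)(-4) + (-1)(2) = 10
u·u = (-4)² + (2)² = 20
proj_u(v) = (v·u / u·u) × u = (10/20) × u = (1/2) × u

proj_u(v) = [-2, 1]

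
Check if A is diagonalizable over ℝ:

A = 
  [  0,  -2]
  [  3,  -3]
No

tr(A) = -3, det(A) = 6
Characteristic polynomial: λ² - tr(A)λ + det(A) = λ² + 3λ + 6
λ² + 3λ + 6 = 0  ⇒  λ = (-3 ± √((3)² - 4·(6)))/2 = (-3 ± √(-15))/2
  = (-3 + i√15)/2,  (-3 - i√15)/2
Eigenvalues: (-3 + i√15)/2, (-3 - i√15)/2  (≈ -1.5 + 1.936i, -1.5 - 1.936i)
Has complex eigenvalues (not diagonalizable over ℝ).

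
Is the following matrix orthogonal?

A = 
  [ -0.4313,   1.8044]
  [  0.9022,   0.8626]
No

AᵀA = 
  [  1,   0]
  [  0,   3.9999]
≠ I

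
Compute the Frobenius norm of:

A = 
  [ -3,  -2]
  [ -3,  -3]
||A||_F = 5.568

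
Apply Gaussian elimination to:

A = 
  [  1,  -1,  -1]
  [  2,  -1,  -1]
Row operations:
R2 → R2 - (2)·R1

Resulting echelon form:
REF = 
  [  1,  -1,  -1]
  [  0,   1,   1]

Rank = 2 (number of non-zero pivot rows).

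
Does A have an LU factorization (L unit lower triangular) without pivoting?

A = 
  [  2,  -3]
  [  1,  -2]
Yes.
A[1,1] = 2 ≠ 0, so Gaussian elimination proceeds without a row swap: multiplier ℓ₂₁ = (1)/(2) = 1/2, and U[2,2] = -2 - (1/2)(-3) = -1/2.
L = 
  [  1,   0]
  [1/2,   1]
U = 
  [   2,   -3]
  [   0, -1/2]
Check row 2 of LU: [(1/2)(2), (1/2)(-3) + (-1/2)] = [1, -2] = row 2 of A ✓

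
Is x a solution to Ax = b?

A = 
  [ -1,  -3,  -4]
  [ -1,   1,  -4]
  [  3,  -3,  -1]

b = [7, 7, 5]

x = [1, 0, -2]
Yes

Ax = [7, 7, 5] = b ✓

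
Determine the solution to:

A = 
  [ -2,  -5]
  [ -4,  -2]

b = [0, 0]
x = [0, 0]

Row reduce the augmented matrix [A|b]:
R2 → R2 - (2)·R1
REF = 
  [ -2,  -5,   0]
  [  0,   8,   0]

Back-substitution:
x₂ = 0 / 8 = 0
x₁ = (0 - (-5)(0)) / (-2) = 0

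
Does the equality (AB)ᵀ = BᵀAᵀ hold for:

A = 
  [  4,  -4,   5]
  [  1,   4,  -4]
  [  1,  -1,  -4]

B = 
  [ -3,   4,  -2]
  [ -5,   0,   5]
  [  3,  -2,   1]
Yes

(AB)ᵀ = 
  [ 23, -35, -10]
  [  6,  12,  12]
  [-23,  14, -11]

BᵀAᵀ = 
  [ 23, -35, -10]
  [  6,  12,  12]
  [-23,  14, -11]

Both sides are equal — this is the standard identity (AB)ᵀ = BᵀAᵀ, which holds for all A, B.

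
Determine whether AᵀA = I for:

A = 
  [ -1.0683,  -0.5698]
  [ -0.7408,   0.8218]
No

AᵀA = 
  [  1.6900,  -0.0001]
  [ -0.0001,   1]
≠ I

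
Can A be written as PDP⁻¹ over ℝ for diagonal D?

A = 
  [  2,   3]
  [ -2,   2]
No

tr(A) = 4, det(A) = 10
Characteristic polynomial: λ² - tr(A)λ + det(A) = λ² - 4λ + 10
λ² - 4λ + 10 = 0  ⇒  λ = (4 ± √((-4)² - 4·(10)))/2 = (4 ± √(-24))/2
  = 2 + i√6,  2 - i√6
Eigenvalues: 2 + i√6, 2 - i√6  (≈ 2 + 2.449i, 2 - 2.449i)
Has complex eigenvalues (not diagonalizable over ℝ).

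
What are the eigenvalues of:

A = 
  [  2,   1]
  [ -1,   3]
λ = (5 + i√3)/2, (5 - i√3)/2  (≈ 2.5 + 0.866i, 2.5 - 0.866i)

tr(A) = 5, det(A) = 7
Characteristic polynomial: λ² - tr(A)λ + det(A) = λ² - 5λ + 7
λ² - 5λ + 7 = 0  ⇒  λ = (5 ± √((-5)² - 4·(7)))/2 = (5 ± √(-3))/2
  = (5 + i√3)/2,  (5 - i√3)/2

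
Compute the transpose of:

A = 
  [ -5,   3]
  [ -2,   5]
Aᵀ = 
  [ -5,  -2]
  [  3,   5]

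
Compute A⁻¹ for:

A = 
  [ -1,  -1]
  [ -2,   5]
det(A) = (-1)(5) - (-1)(-2) = -7
For a 2×2 matrix, A⁻¹ = (1/det(A)) · [[d, -b], [-c, a]]
    = (-1/7) · [[5, 1], [2, -1]]

A⁻¹ = 
  [-5/7, -1/7]
  [-2/7,  1/7]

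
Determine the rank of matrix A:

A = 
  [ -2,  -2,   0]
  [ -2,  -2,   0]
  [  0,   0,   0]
Row reduce:
R2 → R2 - (1)·R1
REF = 
  [ -2,  -2,   0]
  [  0,   0,   0]
  [  0,   0,   0]
Pivot columns: 1 → 1 pivot.

rank(A) = 1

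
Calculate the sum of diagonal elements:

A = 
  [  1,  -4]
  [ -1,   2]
3

tr(A) = 1 + 2 = 3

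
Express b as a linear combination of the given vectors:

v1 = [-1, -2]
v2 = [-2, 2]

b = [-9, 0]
c1 = 3, c2 = 3

b = 3·v1 + 3·v2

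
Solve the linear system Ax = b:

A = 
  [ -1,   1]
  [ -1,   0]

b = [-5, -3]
x = [3, -2]

Row reduce the augmented matrix [A|b]:
R2 → R2 - (1)·R1
REF = 
  [ -1,   1,  -5]
  [  0,  -1,   2]

Back-substitution:
x₂ = 2 / (-1) = -2
x₁ = (-5 - (1)(-2)) / (-1) = 3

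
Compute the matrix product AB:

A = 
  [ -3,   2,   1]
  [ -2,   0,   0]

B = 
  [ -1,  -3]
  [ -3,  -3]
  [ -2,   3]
A is 2×3 and B is 3×2, so AB is 2×2. Each entry is (row of A)·(column of B):
AB[1,1] = (-3)(-1) + (2)(-3) + (1)(-2) = -5
AB[1,2] = (-3)(-3) + (2)(-3) + (1)(3) = 6
AB[2,1] = (-2)(-1) + (0)(-3) + (0)(-2) = 2
AB[2,2] = (-2)(-3) + (0)(-3) + (0)(3) = 6

AB = 
  [ -5,   6]
  [  2,   6]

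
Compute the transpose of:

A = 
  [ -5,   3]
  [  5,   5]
Aᵀ = 
  [ -5,   5]
  [  3,   5]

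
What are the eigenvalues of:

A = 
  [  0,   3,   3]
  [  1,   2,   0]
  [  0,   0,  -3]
Characteristic polynomial: det(λI - A) = λ³ + λ² - 9λ - 9
Testing integer divisors of the constant term: p(-1) = 0, so (λ + 1) is a factor:
p(λ) = (λ + 1)(λ² - 9)
λ² - 9 = (λ + 3)(λ - 3)

λ = -1, 3, -3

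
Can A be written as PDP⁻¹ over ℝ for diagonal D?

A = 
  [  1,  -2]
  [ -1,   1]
Yes

tr(A) = 2, det(A) = -1
Characteristic polynomial: λ² - tr(A)λ + det(A) = λ² - 2λ - 1
λ² - 2λ - 1 = 0  ⇒  λ = (2 ± √((-2)² - 4·(-1)))/2 = (2 ± √(8))/2
  = 1 + √2,  1 - √2
Eigenvalues: 1 + √2, 1 - √2  (≈ 2.414, -0.4142)
The two irrational eigenvalues are distinct (simple), so each has alg. mult. = geom. mult. = 1.
Sum of geometric multiplicities equals n, so A has n independent eigenvectors.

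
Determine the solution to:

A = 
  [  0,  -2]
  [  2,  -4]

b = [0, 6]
Row reduce the augmented matrix [A|b]:
Swap R1 ↔ R2
REF = 
  [  2,  -4,   6]
  [  0,  -2,   0]

Back-substitution:
x₂ = 0 / (-2) = 0
x₁ = (6 - (-4)(0)) / 2 = 3

x = [3, 0]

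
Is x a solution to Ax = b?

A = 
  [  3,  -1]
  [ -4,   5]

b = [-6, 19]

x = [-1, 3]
Yes

Ax = [-6, 19] = b ✓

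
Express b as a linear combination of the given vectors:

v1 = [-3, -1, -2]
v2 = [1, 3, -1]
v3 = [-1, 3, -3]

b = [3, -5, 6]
c1 = -1, c2 = -1, c3 = -1

b = -1·v1 + -1·v2 + -1·v3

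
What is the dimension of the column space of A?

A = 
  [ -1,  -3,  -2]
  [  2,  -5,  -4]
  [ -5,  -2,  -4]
dim(Col(A)) = 3

Row reduce:
R2 → R2 + (2)·R1
R3 → R3 - (5)·R1
R3 → R3 + (13/11)·R2
REF = 
  [    -1,     -3,     -2]
  [     0,    -11,     -8]
  [     0,      0, -38/11]
Pivot columns: 1, 2, 3 → 3 pivots.
dim(Col(A)) = number of pivot columns = 3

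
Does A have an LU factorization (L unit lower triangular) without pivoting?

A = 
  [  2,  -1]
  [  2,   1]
Yes.
A[1,1] = 2 ≠ 0, so Gaussian elimination proceeds without a row swap: multiplier ℓ₂₁ = (2)/(2) = 1, and U[2,2] = 1 - (1)(-1) = 2.
L = 
  [  1,   0]
  [  1,   1]
U = 
  [  2,  -1]
  [  0,   2]
Check row 2 of LU: [(1)(2), (1)(-1) + 2] = [2, 1] = row 2 of A ✓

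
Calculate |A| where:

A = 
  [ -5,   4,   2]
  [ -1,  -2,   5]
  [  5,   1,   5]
213

Cofactor expansion along row 1:
det(A) = (-5)·((-2)(5) - (5)(1)) - (4)·((-1)(5) - (5)(5)) + (2)·((-1)(1) - (-2)(5))
  = (-5)(-15) - (4)(-30) + (2)(9)
  = 213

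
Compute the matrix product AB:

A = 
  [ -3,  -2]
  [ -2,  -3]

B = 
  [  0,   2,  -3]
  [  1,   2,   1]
AB = 
  [ -2, -10,   7]
  [ -3, -10,   3]

A is 2×2 and B is 2×3, so AB is 2×3. Each entry is (row of A)·(column of B):
AB[1,1] = (-3)(0) + (-2)(1) = -2
AB[1,2] = (-3)(2) + (-2)(2) = -10
AB[1,3] = (-3)(-3) + (-2)(1) = 7
AB[2,1] = (-2)(0) + (-3)(1) = -3
AB[2,2] = (-2)(2) + (-3)(2) = -10
AB[2,3] = (-2)(-3) + (-3)(1) = 3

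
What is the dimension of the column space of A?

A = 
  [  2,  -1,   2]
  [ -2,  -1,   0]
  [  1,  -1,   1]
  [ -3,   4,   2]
dim(Col(A)) = 3

Row reduce:
R2 → R2 + (1)·R1
R3 → R3 - (1/2)·R1
R4 → R4 + (3/2)·R1
R3 → R3 - (1/4)·R2
R4 → R4 + (5/4)·R2
R4 → R4 + (15)·R3
REF = 
  [   2,   -1,    2]
  [   0,   -2,    2]
  [   0,    0, -1/2]
  [   0,    0,    0]
Pivot columns: 1, 2, 3 → 3 pivots.
dim(Col(A)) = number of pivot columns = 3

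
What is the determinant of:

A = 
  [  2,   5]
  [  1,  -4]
-13

For a 2×2 matrix, det = ad - bc = (2)(-4) - (5)(1) = -13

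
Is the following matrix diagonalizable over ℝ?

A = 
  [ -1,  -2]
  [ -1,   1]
Yes

tr(A) = 0, det(A) = -3
Characteristic polynomial: λ² - tr(A)λ + det(A) = λ² - 3
λ² - 3 = 0  ⇒  λ = (0 ± √((0)² - 4·(-3)))/2 = (0 ± √(12))/2
  = √3,  -√3
Eigenvalues: √3, -√3  (≈ 1.732, -1.732)
The two irrational eigenvalues are distinct (simple), so each has alg. mult. = geom. mult. = 1.
Sum of geometric multiplicities equals n, so A has n independent eigenvectors.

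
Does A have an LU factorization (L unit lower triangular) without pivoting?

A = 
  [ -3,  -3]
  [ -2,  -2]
Yes.
A[1,1] = -3 ≠ 0, so Gaussian elimination proceeds without a row swap: multiplier ℓ₂₁ = (-2)/(-3) = 2/3, and U[2,2] = -2 - (2/3)(-3) = 0.
L = 
  [  1,   0]
  [2/3,   1]
U = 
  [ -3,  -3]
  [  0,   0]
Check row 2 of LU: [(2/3)(-3), (2/3)(-3) + 0] = [-2, -2] = row 2 of A ✓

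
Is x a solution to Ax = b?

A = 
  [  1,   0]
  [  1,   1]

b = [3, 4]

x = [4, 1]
No

Ax = [4, 5] ≠ b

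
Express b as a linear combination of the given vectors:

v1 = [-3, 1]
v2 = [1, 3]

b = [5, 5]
c1 = -1, c2 = 2

b = -1·v1 + 2·v2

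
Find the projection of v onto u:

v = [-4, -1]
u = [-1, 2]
proj_u(v) = [-2/5, 4/5]

v·u = (-4)(-1) + (-1)(2) = 2
u·u = (-1)² + (2)² = 5
proj_u(v) = (v·u / u·u) × u = (2/5) × u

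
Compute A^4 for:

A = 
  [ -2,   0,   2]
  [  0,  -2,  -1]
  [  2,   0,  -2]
A^4 = 
  [128,   0, -128]
  [-56,  16,  64]
  [-128,   0, 128]

A² = A·A:
A²[1,1] = (-2)(-2) + (0)(0) + (2)(2) = 8
A²[1,2] = (-2)(0) + (0)(-2) + (2)(0) = 0
A²[1,3] = (-2)(2) + (0)(-1) + (2)(-2) = -8
A²[2,1] = (0)(-2) + (-2)(0) + (-1)(2) = -2
A²[2,2] = (0)(0) + (-2)(-2) + (-1)(0) = 4
A²[2,3] = (0)(2) + (-2)(-1) + (-1)(-2) = 4
A²[3,1] = (2)(-2) + (0)(0) + (-2)(2) = -8
A²[3,2] = (2)(0) + (0)(-2) + (-2)(0) = 0
A²[3,3] = (2)(2) + (0)(-1) + (-2)(-2) = 8
A² = 
  [  8,   0,  -8]
  [ -2,   4,   4]
  [ -8,   0,   8]

A^3 = A^2·A:
A^3[1,1] = (8)(-2) + (0)(0) + (-8)(2) = -32
A^3[1,2] = (8)(0) + (0)(-2) + (-8)(0) = 0
A^3[1,3] = (8)(2) + (0)(-1) + (-8)(-2) = 32
A^3[2,1] = (-2)(-2) + (4)(0) + (4)(2) = 12
A^3[2,2] = (-2)(0) + (4)(-2) + (4)(0) = -8
A^3[2,3] = (-2)(2) + (4)(-1) + (4)(-2) = -16
A^3[3,1] = (-8)(-2) + (0)(0) + (8)(2) = 32
A^3[3,2] = (-8)(0) + (0)(-2) + (8)(0) = 0
A^3[3,3] = (-8)(2) + (0)(-1) + (8)(-2) = -32
A^3 = 
  [-32,   0,  32]
  [ 12,  -8, -16]
  [ 32,   0, -32]

A^4 = A^3·A:
A^4[1,1] = (-32)(-2) + (0)(0) + (32)(2) = 128
A^4[1,2] = (-32)(0) + (0)(-2) + (32)(0) = 0
A^4[1,3] = (-32)(2) + (0)(-1) + (32)(-2) = -128
A^4[2,1] = (12)(-2) + (-8)(0) + (-16)(2) = -56
A^4[2,2] = (12)(0) + (-8)(-2) + (-16)(0) = 16
A^4[2,3] = (12)(2) + (-8)(-1) + (-16)(-2) = 64
A^4[3,1] = (32)(-2) + (0)(0) + (-32)(2) = -128
A^4[3,2] = (32)(0) + (0)(-2) + (-32)(0) = 0
A^4[3,3] = (32)(2) + (0)(-1) + (-32)(-2) = 128
A^4 = 
  [128,   0, -128]
  [-56,  16,  64]
  [-128,   0, 128]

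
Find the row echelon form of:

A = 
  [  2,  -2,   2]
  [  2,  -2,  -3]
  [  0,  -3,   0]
Row operations:
R2 → R2 - (1)·R1
Swap R2 ↔ R3

Resulting echelon form:
REF = 
  [  2,  -2,   2]
  [  0,  -3,   0]
  [  0,   0,  -5]

Rank = 3 (number of non-zero pivot rows).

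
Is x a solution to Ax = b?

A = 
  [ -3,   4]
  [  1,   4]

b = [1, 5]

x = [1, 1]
Yes

Ax = [1, 5] = b ✓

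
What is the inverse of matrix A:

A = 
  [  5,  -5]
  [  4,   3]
det(A) = (5)(3) - (-5)(4) = 35
For a 2×2 matrix, A⁻¹ = (1/det(A)) · [[d, -b], [-c, a]]
    = (1/35) · [[3, 5], [-4, 5]]

A⁻¹ = 
  [ 3/35,   1/7]
  [-4/35,   1/7]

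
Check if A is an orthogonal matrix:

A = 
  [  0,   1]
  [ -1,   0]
Yes

AᵀA = 
  [  1,   0]
  [  0,   1]
= I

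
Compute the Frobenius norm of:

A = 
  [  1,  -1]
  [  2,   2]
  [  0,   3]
||A||_F = 4.359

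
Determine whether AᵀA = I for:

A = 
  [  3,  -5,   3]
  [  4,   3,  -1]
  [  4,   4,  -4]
No

AᵀA = 
  [ 41,  13, -11]
  [ 13,  50, -34]
  [-11, -34,  26]
≠ I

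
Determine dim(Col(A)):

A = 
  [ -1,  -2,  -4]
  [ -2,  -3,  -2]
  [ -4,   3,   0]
dim(Col(A)) = 3

Row reduce:
R2 → R2 - (2)·R1
R3 → R3 - (4)·R1
R3 → R3 - (11)·R2
REF = 
  [ -1,  -2,  -4]
  [  0,   1,   6]
  [  0,   0, -50]
Pivot columns: 1, 2, 3 → 3 pivots.
dim(Col(A)) = number of pivot columns = 3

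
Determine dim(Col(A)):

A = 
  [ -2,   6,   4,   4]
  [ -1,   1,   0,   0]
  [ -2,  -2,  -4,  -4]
Row reduce:
R2 → R2 - (1/2)·R1
R3 → R3 - (1)·R1
R3 → R3 - (4)·R2
REF = 
  [ -2,   6,   4,   4]
  [  0,  -2,  -2,  -2]
  [  0,   0,   0,   0]
Pivot columns: 1, 2 → 2 pivots.
dim(Col(A)) = number of pivot columns = 2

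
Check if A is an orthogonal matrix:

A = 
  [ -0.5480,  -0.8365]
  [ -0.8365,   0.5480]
Yes

AᵀA = 
  [  1,   0]
  [  0,   1]
≈ I (equal to I up to the 4-dp rounding of the entries)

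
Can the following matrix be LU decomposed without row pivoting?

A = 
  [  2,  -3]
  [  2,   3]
Yes.
A[1,1] = 2 ≠ 0, so Gaussian elimination proceeds without a row swap: multiplier ℓ₂₁ = (2)/(2) = 1, and U[2,2] = 3 - (1)(-3) = 6.
L = 
  [  1,   0]
  [  1,   1]
U = 
  [  2,  -3]
  [  0,   6]
Check row 2 of LU: [(1)(2), (1)(-3) + 6] = [2, 3] = row 2 of A ✓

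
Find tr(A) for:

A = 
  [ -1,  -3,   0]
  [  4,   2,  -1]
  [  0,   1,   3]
4

tr(A) = -1 + 2 + 3 = 4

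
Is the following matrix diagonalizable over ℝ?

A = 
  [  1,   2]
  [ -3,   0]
No

tr(A) = 1, det(A) = 6
Characteristic polynomial: λ² - tr(A)λ + det(A) = λ² - λ + 6
λ² - λ + 6 = 0  ⇒  λ = (1 ± √((-1)² - 4·(6)))/2 = (1 ± √(-23))/2
  = (1 + i√23)/2,  (1 - i√23)/2
Eigenvalues: (1 + i√23)/2, (1 - i√23)/2  (≈ 0.5 + 2.398i, 0.5 - 2.398i)
Has complex eigenvalues (not diagonalizable over ℝ).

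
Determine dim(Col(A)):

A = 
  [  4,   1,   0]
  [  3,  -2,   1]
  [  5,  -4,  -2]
Row reduce:
R2 → R2 - (3/4)·R1
R3 → R3 - (5/4)·R1
R3 → R3 - (21/11)·R2
REF = 
  [     4,      1,      0]
  [     0,  -11/4,      1]
  [     0,      0, -43/11]
Pivot columns: 1, 2, 3 → 3 pivots.
dim(Col(A)) = number of pivot columns = 3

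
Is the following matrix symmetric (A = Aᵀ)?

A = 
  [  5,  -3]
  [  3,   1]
No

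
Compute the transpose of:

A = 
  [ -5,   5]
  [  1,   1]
Aᵀ = 
  [ -5,   1]
  [  5,   1]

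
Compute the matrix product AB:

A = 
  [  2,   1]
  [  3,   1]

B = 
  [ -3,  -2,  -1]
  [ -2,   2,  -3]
A is 2×2 and B is 2×3, so AB is 2×3. Each entry is (row of A)·(column of B):
AB[1,1] = (2)(-3) + (1)(-2) = -8
AB[1,2] = (2)(-2) + (1)(2) = -2
AB[1,3] = (2)(-1) + (1)(-3) = -5
AB[2,1] = (3)(-3) + (1)(-2) = -11
AB[2,2] = (3)(-2) + (1)(2) = -4
AB[2,3] = (3)(-1) + (1)(-3) = -6

AB = 
  [ -8,  -2,  -5]
  [-11,  -4,  -6]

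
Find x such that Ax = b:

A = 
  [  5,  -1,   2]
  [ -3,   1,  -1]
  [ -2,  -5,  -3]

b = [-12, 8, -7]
Row reduce the augmented matrix [A|b]:
R2 → R2 + (3/5)·R1
R3 → R3 + (2/5)·R1
R3 → R3 + (27/2)·R2
REF = 
  [  5,  -1,   2, -12]
  [  0, 2/5, 1/5, 4/5]
  [  0,   0, 1/2,  -1]

Back-substitution:
x₃ = (-1) / (1/2) = -2
x₂ = (4/5 - (1/5)(-2)) / (2/5) = 3
x₁ = (-12 - (-1)(3) - (2)(-2)) / 5 = -1

x = [-1, 3, -2]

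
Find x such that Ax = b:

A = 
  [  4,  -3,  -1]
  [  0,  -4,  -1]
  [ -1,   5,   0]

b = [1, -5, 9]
Row reduce the augmented matrix [A|b]:
R3 → R3 + (1/4)·R1
R3 → R3 + (17/16)·R2
REF = 
  [     4,     -3,     -1,      1]
  [     0,     -4,     -1,     -5]
  [     0,      0, -21/16,  63/16]

Back-substitution:
x₃ = (63/16) / (-21/16) = -3
x₂ = (-5 - (-1)(-3)) / (-4) = 2
x₁ = (1 - (-3)(2) - (-1)(-3)) / 4 = 1

x = [1, 2, -3]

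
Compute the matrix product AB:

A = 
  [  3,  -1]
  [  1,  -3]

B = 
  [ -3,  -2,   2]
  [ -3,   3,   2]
AB = 
  [ -6,  -9,   4]
  [  6, -11,  -4]

A is 2×2 and B is 2×3, so AB is 2×3. Each entry is (row of A)·(column of B):
AB[1,1] = (3)(-3) + (-1)(-3) = -6
AB[1,2] = (3)(-2) + (-1)(3) = -9
AB[1,3] = (3)(2) + (-1)(2) = 4
AB[2,1] = (1)(-3) + (-3)(-3) = 6
AB[2,2] = (1)(-2) + (-3)(3) = -11
AB[2,3] = (1)(2) + (-3)(2) = -4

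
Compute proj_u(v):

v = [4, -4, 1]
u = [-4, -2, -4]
proj_u(v) = [4/3, 2/3, 4/3]

v·u = (4)(-4) + (-4)(-2) + (1)(-4) = -12
u·u = (-4)² + (-2)² + (-4)² = 36
proj_u(v) = (v·u / u·u) × u = (-12/36) × u = (-1/3) × u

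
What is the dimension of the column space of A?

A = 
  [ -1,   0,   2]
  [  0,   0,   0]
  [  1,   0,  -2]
Row reduce:
R3 → R3 + (1)·R1
REF = 
  [ -1,   0,   2]
  [  0,   0,   0]
  [  0,   0,   0]
Pivot columns: 1 → 1 pivot.
dim(Col(A)) = number of pivot columns = 1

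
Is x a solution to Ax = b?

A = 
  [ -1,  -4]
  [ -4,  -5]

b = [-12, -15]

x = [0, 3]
Yes

Ax = [-12, -15] = b ✓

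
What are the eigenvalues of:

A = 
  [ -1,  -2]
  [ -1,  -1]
λ = -1 + √2, -1 - √2  (≈ 0.4142, -2.414)

tr(A) = -2, det(A) = -1
Characteristic polynomial: λ² - tr(A)λ + det(A) = λ² + 2λ - 1
λ² + 2λ - 1 = 0  ⇒  λ = (-2 ± √((2)² - 4·(-1)))/2 = (-2 ± √(8))/2
  = -1 + √2,  -1 - √2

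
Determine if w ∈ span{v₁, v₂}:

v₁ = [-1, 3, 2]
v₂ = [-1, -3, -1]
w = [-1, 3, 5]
No

Form the augmented matrix and row-reduce:
[v₁|v₂|w] = 
  [ -1,  -1,  -1]
  [  3,  -3,   3]
  [  2,  -1,   5]
R2 → R2 + (3)·R1
R3 → R3 + (2)·R1
R3 → R3 - (1/2)·R2
REF = 
  [ -1,  -1,  -1]
  [  0,  -6,   0]
  [  0,   0,   3]

Row 3 reads [0 0 | 3], i.e. 0 = 3, so the system is inconsistent and w ∉ span{v₁, v₂}.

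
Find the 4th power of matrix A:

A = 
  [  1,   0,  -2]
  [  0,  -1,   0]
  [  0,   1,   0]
A² = A·A:
A²[1,1] = (1)(1) + (0)(0) + (-2)(0) = 1
A²[1,2] = (1)(0) + (0)(-1) + (-2)(1) = -2
A²[1,3] = (1)(-2) + (0)(0) + (-2)(0) = -2
A²[2,1] = (0)(1) + (-1)(0) + (0)(0) = 0
A²[2,2] = (0)(0) + (-1)(-1) + (0)(1) = 1
A²[2,3] = (0)(-2) + (-1)(0) + (0)(0) = 0
A²[3,1] = (0)(1) + (1)(0) + (0)(0) = 0
A²[3,2] = (0)(0) + (1)(-1) + (0)(1) = -1
A²[3,3] = (0)(-2) + (1)(0) + (0)(0) = 0
A² = 
  [  1,  -2,  -2]
  [  0,   1,   0]
  [  0,  -1,   0]

A^3 = A^2·A:
A^3[1,1] = (1)(1) + (-2)(0) + (-2)(0) = 1
A^3[1,2] = (1)(0) + (-2)(-1) + (-2)(1) = 0
A^3[1,3] = (1)(-2) + (-2)(0) + (-2)(0) = -2
A^3[2,1] = (0)(1) + (1)(0) + (0)(0) = 0
A^3[2,2] = (0)(0) + (1)(-1) + (0)(1) = -1
A^3[2,3] = (0)(-2) + (1)(0) + (0)(0) = 0
A^3[3,1] = (0)(1) + (-1)(0) + (0)(0) = 0
A^3[3,2] = (0)(0) + (-1)(-1) + (0)(1) = 1
A^3[3,3] = (0)(-2) + (-1)(0) + (0)(0) = 0
A^3 = 
  [  1,   0,  -2]
  [  0,  -1,   0]
  [  0,   1,   0]

A^4 = A^3·A:
A^4[1,1] = (1)(1) + (0)(0) + (-2)(0) = 1
A^4[1,2] = (1)(0) + (0)(-1) + (-2)(1) = -2
A^4[1,3] = (1)(-2) + (0)(0) + (-2)(0) = -2
A^4[2,1] = (0)(1) + (-1)(0) + (0)(0) = 0
A^4[2,2] = (0)(0) + (-1)(-1) + (0)(1) = 1
A^4[2,3] = (0)(-2) + (-1)(0) + (0)(0) = 0
A^4[3,1] = (0)(1) + (1)(0) + (0)(0) = 0
A^4[3,2] = (0)(0) + (1)(-1) + (0)(1) = -1
A^4[3,3] = (0)(-2) + (1)(0) + (0)(0) = 0
A^4 = 
  [  1,  -2,  -2]
  [  0,   1,   0]
  [  0,  -1,   0]

Therefore
A^4 = 
  [  1,  -2,  -2]
  [  0,   1,   0]
  [  0,  -1,   0]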